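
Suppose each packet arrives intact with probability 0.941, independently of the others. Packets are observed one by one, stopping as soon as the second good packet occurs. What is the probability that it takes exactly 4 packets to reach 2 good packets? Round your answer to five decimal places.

Y = trial on which the second success occurs; negative binomial, r=2, p=0.941.
P(Y=4) = C(3,1) · p^2 · (1−p)^2
= 3 · 0.88548 · 0.003481 = 0.0092471

0.00925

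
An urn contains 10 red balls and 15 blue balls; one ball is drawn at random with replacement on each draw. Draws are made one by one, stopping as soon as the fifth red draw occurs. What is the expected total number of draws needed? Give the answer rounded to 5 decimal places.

12.50000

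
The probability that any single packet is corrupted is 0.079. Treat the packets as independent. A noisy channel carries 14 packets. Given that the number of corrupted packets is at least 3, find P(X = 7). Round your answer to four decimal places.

0.0004

X ~ Binomial(14, 0.079). Want P(X=7 | X≥3) = P(X=7) / P(X≥3).
P(X=7) = C(14,7)·0.079^7·0.921^7 = 0.000037
P(X≥3) = 1 − 0.315962 − 0.379429 − 0.211549 = 0.093060
Ratio = 0.000037 / 0.093060 = 0.000398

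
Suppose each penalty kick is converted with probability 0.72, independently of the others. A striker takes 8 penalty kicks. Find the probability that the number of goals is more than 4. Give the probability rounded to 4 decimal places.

X ~ Binomial(8, 0.72); P(X ≥ 5) = Σ C(8,k) p^k (1−p)^(8−k) over k:
  k=5: C(8,5)·0.72^5·0.28^3 = 0.237862
  k=6: C(8,6)·0.72^6·0.28^2 = 0.305822
  k=7: C(8,7)·0.72^7·0.28^1 = 0.224686
  k=8: C(8,8)·0.72^8·0.28^0 = 0.072220
Total = 0.840590

0.8406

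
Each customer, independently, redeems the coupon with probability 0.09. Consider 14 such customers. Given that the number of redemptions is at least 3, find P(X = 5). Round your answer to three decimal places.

0.040

X ~ Binomial(14, 0.09). Want P(X=5 | X≥3) = P(X=5) / P(X≥3).
P(X=5) = C(14,5)·0.09^5·0.91^9 = 0.00506
P(X≥3) = 1 − 0.26704 − 0.36975 − 0.23770 = 0.12551
Ratio = 0.00506 / 0.12551 = 0.04031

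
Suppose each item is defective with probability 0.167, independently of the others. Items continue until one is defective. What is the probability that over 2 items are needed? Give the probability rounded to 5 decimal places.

0.69389

Y = number of items to the first success; geometric, p = 0.167.
P(Y > 2) = P(first 2 all fail) = (1−p)^2 = 0.6938890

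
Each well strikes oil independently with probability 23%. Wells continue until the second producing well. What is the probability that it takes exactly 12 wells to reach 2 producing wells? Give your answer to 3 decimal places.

Y = trial on which the second success occurs; negative binomial, r=2, p=0.23.
P(Y=12) = C(11,1) · p^2 · (1−p)^10
= 11 · 0.0529 · 0.073267 = 0.04263

0.043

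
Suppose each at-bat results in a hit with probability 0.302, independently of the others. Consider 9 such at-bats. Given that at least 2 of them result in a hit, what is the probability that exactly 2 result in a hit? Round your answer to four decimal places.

X ~ Binomial(9, 0.302). Want P(X=2 | X≥2) = P(X=2) / P(X≥2).
P(X=2) = C(9,2)·0.302^2·0.698^7 = 0.265036
P(X≥2) = 1 − 0.039328 − 0.153141 = 0.807531
Ratio = 0.265036 / 0.807531 = 0.328205

0.3282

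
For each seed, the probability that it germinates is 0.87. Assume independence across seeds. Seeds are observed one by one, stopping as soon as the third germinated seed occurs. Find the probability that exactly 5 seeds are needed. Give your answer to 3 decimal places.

0.067

Y = trial on which the third success occurs; negative binomial, r=3, p=0.87.
P(Y=5) = C(4,2) · p^3 · (1−p)^2
= 6 · 0.6585 · 0.0169 = 0.06677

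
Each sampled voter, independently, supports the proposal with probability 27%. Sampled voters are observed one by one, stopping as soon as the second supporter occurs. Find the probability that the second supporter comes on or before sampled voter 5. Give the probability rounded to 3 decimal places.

Finishing within 5 sampled voters ⇔ at least 2 successes in the first 5. With X ~ Binomial(5, 0.27), P(Y ≤ 5) = 1 − P(X ≤ 1).
  k=0: C(5,0)·0.27^0·0.73^5 = 0.20731
  k=1: C(5,1)·0.27^1·0.73^4 = 0.38338
1 − 0.59068 = 0.40932

0.409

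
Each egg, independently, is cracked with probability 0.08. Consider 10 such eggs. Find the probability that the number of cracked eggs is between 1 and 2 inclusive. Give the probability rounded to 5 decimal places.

0.52554

X ~ Binomial(10, 0.08); P(1 ≤ X ≤ 2) = Σ C(10,k) p^k (1−p)^(10−k) over k:
  k=1: C(10,1)·0.08^1·0.92^9 = 0.3777291
  k=2: C(10,2)·0.08^2·0.92^8 = 0.1478070
Total = 0.5255361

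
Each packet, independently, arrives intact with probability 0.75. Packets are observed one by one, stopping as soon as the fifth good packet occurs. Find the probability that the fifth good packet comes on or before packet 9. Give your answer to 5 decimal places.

0.95107

Finishing within 9 packets ⇔ at least 5 successes in the first 9. With X ~ Binomial(9, 0.75), P(Y ≤ 9) = 1 − P(X ≤ 4).
  k=0: C(9,0)·0.75^0·0.25^9 = 0.0000038
  k=1: C(9,1)·0.75^1·0.25^8 = 0.0001030
  k=2: C(9,2)·0.75^2·0.25^7 = 0.0012360
  k=3: C(9,3)·0.75^3·0.25^6 = 0.0086517
  k=4: C(9,4)·0.75^4·0.25^5 = 0.0389328
1 − 0.0489273 = 0.9510727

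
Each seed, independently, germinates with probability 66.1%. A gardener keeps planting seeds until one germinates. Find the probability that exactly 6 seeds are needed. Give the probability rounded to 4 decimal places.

0.0030

Geometric (trials to first success), p = 0.661.
P(Y = 6) = (1−p)^5 · p = 0.0044771 · 0.661 = 0.002959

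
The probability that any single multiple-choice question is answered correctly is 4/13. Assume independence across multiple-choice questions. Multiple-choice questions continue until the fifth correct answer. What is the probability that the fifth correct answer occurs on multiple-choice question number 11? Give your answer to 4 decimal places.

0.0638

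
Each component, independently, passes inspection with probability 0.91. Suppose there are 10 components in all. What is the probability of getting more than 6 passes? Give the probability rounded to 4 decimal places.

0.9912

X ~ Binomial(10, 0.91); P(X ≥ 7) = Σ C(10,k) p^k (1−p)^(10−k) over k:
  k=7: C(10,7)·0.91^7·0.09^3 = 0.045206
  k=8: C(10,8)·0.91^8·0.09^2 = 0.171407
  k=9: C(10,9)·0.91^9·0.09^1 = 0.385137
  k=10: C(10,10)·0.91^10·0.09^0 = 0.389416
Total = 0.991166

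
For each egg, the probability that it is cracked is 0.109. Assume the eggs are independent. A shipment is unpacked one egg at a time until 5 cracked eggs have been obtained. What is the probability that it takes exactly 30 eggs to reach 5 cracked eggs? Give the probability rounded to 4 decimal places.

0.0204

Y = trial on which the fifth success occurs; negative binomial, r=5, p=0.109.
P(Y=30) = C(29,4) · p^5 · (1−p)^25
= 23751 · 1.5386e-05 · 0.05584 = 0.020406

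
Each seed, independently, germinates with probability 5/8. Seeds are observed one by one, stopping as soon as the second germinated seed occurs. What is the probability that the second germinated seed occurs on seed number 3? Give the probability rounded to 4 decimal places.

0.2930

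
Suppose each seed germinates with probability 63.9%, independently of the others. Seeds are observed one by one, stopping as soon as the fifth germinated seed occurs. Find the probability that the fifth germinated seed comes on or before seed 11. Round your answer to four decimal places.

0.9410

Finishing within 11 seeds ⇔ at least 5 successes in the first 11. With X ~ Binomial(11, 0.639), P(Y ≤ 11) = 1 − P(X ≤ 4).
  k=0: C(11,0)·0.639^0·0.361^11 = 0.000014
  k=1: C(11,1)·0.639^1·0.361^10 = 0.000264
  k=2: C(11,2)·0.639^2·0.361^9 = 0.002338
  k=3: C(11,3)·0.639^3·0.361^8 = 0.012418
  k=4: C(11,4)·0.639^4·0.361^7 = 0.043961
1 − 0.058995 = 0.941005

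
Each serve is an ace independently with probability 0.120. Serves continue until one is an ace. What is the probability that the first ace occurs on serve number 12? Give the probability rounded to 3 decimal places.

Geometric (trials to first success), p = 0.12.
P(Y = 12) = (1−p)^11 · p = 0.24508 · 0.12 = 0.02941

0.029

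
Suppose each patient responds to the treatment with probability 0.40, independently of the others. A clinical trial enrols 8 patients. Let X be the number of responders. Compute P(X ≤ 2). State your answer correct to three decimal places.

X ~ Binomial(8, 0.40); P(X ≤ 2) = Σ C(8,k) p^k (1−p)^(8−k) over k:
  k=0: C(8,0)·0.40^0·0.60^8 = 0.01680
  k=1: C(8,1)·0.40^1·0.60^7 = 0.08958
  k=2: C(8,2)·0.40^2·0.60^6 = 0.20902
Total = 0.31539

0.315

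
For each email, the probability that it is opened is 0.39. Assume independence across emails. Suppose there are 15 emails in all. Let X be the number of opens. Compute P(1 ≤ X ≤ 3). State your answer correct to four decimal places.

X ~ Binomial(15, 0.39); P(1 ≤ X ≤ 3) = Σ C(15,k) p^k (1−p)^(15−k) over k:
  k=1: C(15,1)·0.39^1·0.61^14 = 0.005778
  k=2: C(15,2)·0.39^2·0.61^13 = 0.025859
  k=3: C(15,3)·0.39^3·0.61^12 = 0.071641
Total = 0.103278

0.1033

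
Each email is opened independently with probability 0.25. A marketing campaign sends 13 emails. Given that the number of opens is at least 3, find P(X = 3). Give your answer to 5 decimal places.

0.37706

X ~ Binomial(13, 0.25). Want P(X=3 | X≥3) = P(X=3) / P(X≥3).
P(X=3) = C(13,3)·0.25^3·0.75^10 = 0.2516510
P(X≥3) = 1 − 0.0237573 − 0.1029481 − 0.2058963 = 0.6673983
Ratio = 0.2516510 / 0.6673983 = 0.3770627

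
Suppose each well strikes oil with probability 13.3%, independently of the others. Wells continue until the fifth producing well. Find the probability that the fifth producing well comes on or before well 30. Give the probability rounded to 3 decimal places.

Finishing within 30 wells ⇔ at least 5 successes in the first 30. With X ~ Binomial(30, 0.133), P(Y ≤ 30) = 1 − P(X ≤ 4).
  k=0: C(30,0)·0.133^0·0.867^30 = 0.01382
  k=1: C(30,1)·0.133^1·0.867^29 = 0.06361
  k=2: C(30,2)·0.133^2·0.867^28 = 0.14149
  k=3: C(30,3)·0.133^3·0.867^27 = 0.20258
  k=4: C(30,4)·0.133^4·0.867^26 = 0.20976
1 − 0.63127 = 0.36873

0.369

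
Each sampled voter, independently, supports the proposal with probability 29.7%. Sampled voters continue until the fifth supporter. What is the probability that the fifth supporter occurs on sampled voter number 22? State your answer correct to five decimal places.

Y = trial on which the fifth success occurs; negative binomial, r=5, p=0.297.
P(Y=22) = C(21,4) · p^5 · (1−p)^17
= 5985 · 0.0023109 · 0.0025017 = 0.0346009

0.03460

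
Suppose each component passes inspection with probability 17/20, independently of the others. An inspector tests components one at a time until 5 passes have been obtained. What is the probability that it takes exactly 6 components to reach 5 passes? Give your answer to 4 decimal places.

0.3328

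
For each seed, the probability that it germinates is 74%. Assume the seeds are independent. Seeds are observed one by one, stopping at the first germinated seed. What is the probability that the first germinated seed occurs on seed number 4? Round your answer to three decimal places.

Geometric (trials to first success), p = 0.74.
P(Y = 4) = (1−p)^3 · p = 0.017576 · 0.74 = 0.01301

0.013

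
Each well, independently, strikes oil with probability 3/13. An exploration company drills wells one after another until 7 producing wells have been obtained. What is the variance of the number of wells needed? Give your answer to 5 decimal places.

Y = total wells until the seventh success; negative binomial with r=7, p=0.230769.
Var(Y) = r(1−p)/p² = 7·0.769231 / 0.230769² = 101.1111111

101.11111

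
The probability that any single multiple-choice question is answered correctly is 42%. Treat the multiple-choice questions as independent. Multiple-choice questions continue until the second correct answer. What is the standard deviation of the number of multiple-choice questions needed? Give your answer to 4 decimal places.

Y = total multiple-choice questions until the second success; negative binomial with r=2, p=0.42.
SD(Y) = √[r(1−p)/p²] = √(6.575964) = 2.564364

2.5644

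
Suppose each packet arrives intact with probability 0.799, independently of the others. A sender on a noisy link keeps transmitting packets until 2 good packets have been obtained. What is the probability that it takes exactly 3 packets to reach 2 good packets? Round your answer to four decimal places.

0.2566

Y = trial on which the second success occurs; negative binomial, r=2, p=0.799.
P(Y=3) = C(2,1) · p^2 · (1−p)^1
= 2 · 0.6384 · 0.201 = 0.256637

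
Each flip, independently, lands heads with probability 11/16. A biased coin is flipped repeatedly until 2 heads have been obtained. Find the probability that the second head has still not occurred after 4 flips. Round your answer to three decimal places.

0.093

Needing more than 4 flips ⇔ fewer than 2 successes in the first 4. With X ~ Binomial(4, 0.6875), P(Y > 4) = P(X ≤ 1).
  k=0: C(4,0)·0.6875^0·0.3125^4 = 0.00954
  k=1: C(4,1)·0.6875^1·0.3125^3 = 0.08392
P(X ≤ 1) = 0.09346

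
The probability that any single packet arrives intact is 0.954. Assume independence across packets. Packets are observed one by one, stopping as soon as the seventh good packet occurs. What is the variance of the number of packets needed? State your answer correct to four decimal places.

Y = total packets until the seventh success; negative binomial with r=7, p=0.954.
Var(Y) = r(1−p)/p² = 7·0.046 / 0.954² = 0.353801

0.3538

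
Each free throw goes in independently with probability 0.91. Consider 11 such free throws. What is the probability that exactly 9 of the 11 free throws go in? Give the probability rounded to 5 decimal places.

X ~ Binomial(n=11, p=0.91).
P(X=9) = C(11,9) · p^9 · (1−p)^2
= 55 · 0.42793 · 0.0081 = 0.1906427

0.19064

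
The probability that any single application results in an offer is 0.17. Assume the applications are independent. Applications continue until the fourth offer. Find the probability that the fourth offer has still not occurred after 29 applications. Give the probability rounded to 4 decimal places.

0.2492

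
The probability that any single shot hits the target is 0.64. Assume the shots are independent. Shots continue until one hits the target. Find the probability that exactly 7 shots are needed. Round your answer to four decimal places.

0.0014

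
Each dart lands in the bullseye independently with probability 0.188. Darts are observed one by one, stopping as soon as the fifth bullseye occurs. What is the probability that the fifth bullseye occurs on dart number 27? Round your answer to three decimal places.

0.036

Y = trial on which the fifth success occurs; negative binomial, r=5, p=0.188.
P(Y=27) = C(26,4) · p^5 · (1−p)^22
= 14950 · 0.00023485 · 0.010238 = 0.03595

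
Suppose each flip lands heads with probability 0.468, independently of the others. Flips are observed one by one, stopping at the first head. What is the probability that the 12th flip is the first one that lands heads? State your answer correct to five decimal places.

0.00045

Geometric (trials to first success), p = 0.468.
P(Y = 12) = (1−p)^11 · p = 0.00096611 · 0.468 = 0.0004521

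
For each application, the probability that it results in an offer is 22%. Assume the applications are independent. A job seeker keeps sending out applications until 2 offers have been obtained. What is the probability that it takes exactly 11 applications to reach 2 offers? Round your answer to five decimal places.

0.05172

Y = trial on which the second success occurs; negative binomial, r=2, p=0.22.
P(Y=11) = C(10,1) · p^2 · (1−p)^9
= 10 · 0.0484 · 0.10687 = 0.0517246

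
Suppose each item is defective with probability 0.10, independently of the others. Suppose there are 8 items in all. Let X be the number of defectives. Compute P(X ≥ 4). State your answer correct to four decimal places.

0.0050

X ~ Binomial(8, 0.10); P(X ≥ 4) = Σ C(8,k) p^k (1−p)^(8−k) over k:
  k=4: C(8,4)·0.10^4·0.90^4 = 0.004593
  k=5: C(8,5)·0.10^5·0.90^3 = 0.000408
  k=6: C(8,6)·0.10^6·0.90^2 = 0.000023
  k=7: C(8,7)·0.10^7·0.90^1 = 0.000001
  k=8: C(8,8)·0.10^8·0.90^0 = 0.000000
Total = 0.005024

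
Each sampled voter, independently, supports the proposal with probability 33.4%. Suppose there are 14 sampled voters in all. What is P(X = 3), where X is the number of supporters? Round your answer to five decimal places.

0.15508

X ~ Binomial(n=14, p=0.334).
P(X=3) = C(14,3) · p^3 · (1−p)^11
= 364 · 0.03726 · 0.011434 = 0.1550805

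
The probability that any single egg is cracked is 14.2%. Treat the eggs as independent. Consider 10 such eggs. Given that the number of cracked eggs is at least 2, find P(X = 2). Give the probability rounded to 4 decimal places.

0.6256

X ~ Binomial(10, 0.142). Want P(X=2 | X≥2) = P(X=2) / P(X≥2).
P(X=2) = C(10,2)·0.142^2·0.858^8 = 0.266494
P(X≥2) = 1 − 0.216209 − 0.357828 = 0.425964
Ratio = 0.266494 / 0.425964 = 0.625626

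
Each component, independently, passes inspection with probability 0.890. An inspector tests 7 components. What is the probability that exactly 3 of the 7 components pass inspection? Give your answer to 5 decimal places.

0.00361

X ~ Binomial(n=7, p=0.89).
P(X=3) = C(7,3) · p^3 · (1−p)^4
= 35 · 0.70497 · 0.00014641 = 0.0036125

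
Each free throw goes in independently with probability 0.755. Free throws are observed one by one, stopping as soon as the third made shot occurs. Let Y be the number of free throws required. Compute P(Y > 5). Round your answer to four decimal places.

0.0983

Needing more than 5 free throws ⇔ fewer than 3 successes in the first 5. With X ~ Binomial(5, 0.755), P(Y > 5) = P(X ≤ 2).
  k=0: C(5,0)·0.755^0·0.245^5 = 0.000883
  k=1: C(5,1)·0.755^1·0.245^4 = 0.013601
  k=2: C(5,2)·0.755^2·0.245^3 = 0.083829
P(X ≤ 2) = 0.098313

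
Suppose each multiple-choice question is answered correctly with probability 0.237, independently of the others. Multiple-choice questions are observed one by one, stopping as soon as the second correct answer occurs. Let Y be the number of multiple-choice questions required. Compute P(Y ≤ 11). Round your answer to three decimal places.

0.775

Finishing within 11 multiple-choice questions ⇔ at least 2 successes in the first 11. With X ~ Binomial(11, 0.237), P(Y ≤ 11) = 1 − P(X ≤ 1).
  k=0: C(11,0)·0.237^0·0.763^11 = 0.05102
  k=1: C(11,1)·0.237^1·0.763^10 = 0.17434
1 − 0.22536 = 0.77464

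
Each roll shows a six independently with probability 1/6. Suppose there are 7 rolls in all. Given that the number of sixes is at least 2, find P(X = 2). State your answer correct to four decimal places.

0.7100

X ~ Binomial(7, 0.166667). Want P(X=2 | X≥2) = P(X=2) / P(X≥2).
P(X=2) = C(7,2)·0.166667^2·0.833333^5 = 0.234429
P(X≥2) = 1 − 0.279082 − 0.390714 = 0.330204
Ratio = 0.234429 / 0.330204 = 0.709951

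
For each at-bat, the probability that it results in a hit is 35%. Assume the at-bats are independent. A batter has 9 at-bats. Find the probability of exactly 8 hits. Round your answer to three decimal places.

0.001

X ~ Binomial(n=9, p=0.35).
P(X=8) = C(9,8) · p^8 · (1−p)^1
= 9 · 0.00022519 · 0.65 = 0.00132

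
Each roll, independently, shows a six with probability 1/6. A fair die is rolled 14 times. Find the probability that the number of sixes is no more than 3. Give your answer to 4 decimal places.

0.8063

X ~ Binomial(14, 0.166667); P(X ≤ 3) = Σ C(14,k) p^k (1−p)^(14−k) over k:
  k=0: C(14,0)·0.166667^0·0.833333^14 = 0.077887
  k=1: C(14,1)·0.166667^1·0.833333^13 = 0.218082
  k=2: C(14,2)·0.166667^2·0.833333^12 = 0.283507
  k=3: C(14,3)·0.166667^3·0.833333^11 = 0.226806
Total = 0.806282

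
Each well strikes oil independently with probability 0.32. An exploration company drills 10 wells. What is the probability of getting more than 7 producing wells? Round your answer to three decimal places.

X ~ Binomial(10, 0.32); P(X ≥ 8) = Σ C(10,k) p^k (1−p)^(10−k) over k:
  k=8: C(10,8)·0.32^8·0.68^2 = 0.00229
  k=9: C(10,9)·0.32^9·0.68^1 = 0.00024
  k=10: C(10,10)·0.32^10·0.68^0 = 0.00001
Total = 0.00254

0.003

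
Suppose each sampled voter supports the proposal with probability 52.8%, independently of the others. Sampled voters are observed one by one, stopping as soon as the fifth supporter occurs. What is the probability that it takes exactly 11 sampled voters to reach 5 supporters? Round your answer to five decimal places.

0.09529

Y = trial on which the fifth success occurs; negative binomial, r=5, p=0.528.
P(Y=11) = C(10,4) · p^5 · (1−p)^6
= 210 · 0.041036 · 0.011057 = 0.0952886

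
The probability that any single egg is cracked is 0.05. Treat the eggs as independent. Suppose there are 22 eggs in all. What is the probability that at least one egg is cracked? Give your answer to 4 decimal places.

P(at least one) = 1 − P(none) = 1 − (1 − 0.05)^22
= 1 − 0.323534 = 0.676466

0.6765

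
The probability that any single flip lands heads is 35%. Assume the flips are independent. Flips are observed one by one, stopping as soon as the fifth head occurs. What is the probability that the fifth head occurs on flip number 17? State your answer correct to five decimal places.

Y = trial on which the fifth success occurs; negative binomial, r=5, p=0.35.
P(Y=17) = C(16,4) · p^5 · (1−p)^12
= 1820 · 0.0052522 · 0.005688 = 0.0543716

0.05437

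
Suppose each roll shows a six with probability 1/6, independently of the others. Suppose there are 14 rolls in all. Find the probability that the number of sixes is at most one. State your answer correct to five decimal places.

X ~ Binomial(14, 0.166667); P(X ≤ 1) = Σ C(14,k) p^k (1−p)^(14−k) over k:
  k=0: C(14,0)·0.166667^0·0.833333^14 = 0.0778866
  k=1: C(14,1)·0.166667^1·0.833333^13 = 0.2180824
Total = 0.2959690

0.29597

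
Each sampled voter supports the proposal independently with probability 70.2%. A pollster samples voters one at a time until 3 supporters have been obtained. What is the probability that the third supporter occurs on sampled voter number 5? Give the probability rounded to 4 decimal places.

0.1843

Y = trial on which the third success occurs; negative binomial, r=3, p=0.702.
P(Y=5) = C(4,2) · p^3 · (1−p)^2
= 6 · 0.34595 · 0.088804 = 0.184330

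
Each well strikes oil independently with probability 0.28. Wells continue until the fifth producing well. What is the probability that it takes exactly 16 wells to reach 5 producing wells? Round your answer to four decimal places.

0.0633

Y = trial on which the fifth success occurs; negative binomial, r=5, p=0.28.
P(Y=16) = C(15,4) · p^5 · (1−p)^11
= 1365 · 0.001721 · 0.026956 = 0.063326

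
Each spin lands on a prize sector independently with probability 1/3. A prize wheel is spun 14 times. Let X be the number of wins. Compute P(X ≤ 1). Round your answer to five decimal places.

X ~ Binomial(14, 0.333333); P(X ≤ 1) = Σ C(14,k) p^k (1−p)^(14−k) over k:
  k=0: C(14,0)·0.333333^0·0.666667^14 = 0.0034255
  k=1: C(14,1)·0.333333^1·0.666667^13 = 0.0239784
Total = 0.0274039

0.02740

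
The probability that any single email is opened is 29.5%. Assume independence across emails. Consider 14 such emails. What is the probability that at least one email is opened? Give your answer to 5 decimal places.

P(at least one) = 1 − P(none) = 1 − (1 − 0.295)^14
= 1 − 0.0074929 = 0.9925071

0.99251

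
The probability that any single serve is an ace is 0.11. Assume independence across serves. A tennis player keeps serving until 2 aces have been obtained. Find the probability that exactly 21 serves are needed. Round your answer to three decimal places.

0.026

Y = trial on which the second success occurs; negative binomial, r=2, p=0.11.
P(Y=21) = C(20,1) · p^2 · (1−p)^19
= 20 · 0.0121 · 0.10925 = 0.02644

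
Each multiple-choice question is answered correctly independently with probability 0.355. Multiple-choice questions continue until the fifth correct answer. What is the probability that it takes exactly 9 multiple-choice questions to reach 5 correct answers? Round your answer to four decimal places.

Y = trial on which the fifth success occurs; negative binomial, r=5, p=0.355.
P(Y=9) = C(8,4) · p^5 · (1−p)^4
= 70 · 0.0056382 · 0.17308 = 0.068309

0.0683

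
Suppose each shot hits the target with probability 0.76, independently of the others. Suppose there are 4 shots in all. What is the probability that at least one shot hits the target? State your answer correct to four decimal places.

P(at least one) = 1 − P(none) = 1 − (1 − 0.76)^4
= 1 − 0.003318 = 0.996682

0.9967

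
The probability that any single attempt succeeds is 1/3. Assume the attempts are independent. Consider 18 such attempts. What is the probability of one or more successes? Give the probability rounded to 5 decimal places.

0.99932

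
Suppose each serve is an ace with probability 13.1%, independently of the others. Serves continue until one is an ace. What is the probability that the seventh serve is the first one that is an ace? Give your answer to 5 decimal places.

0.05641

Geometric (trials to first success), p = 0.131.
P(Y = 7) = (1−p)^6 · p = 0.43064 · 0.131 = 0.0564144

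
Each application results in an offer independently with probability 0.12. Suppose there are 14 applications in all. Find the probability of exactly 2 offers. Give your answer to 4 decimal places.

X ~ Binomial(n=14, p=0.12).
P(X=2) = C(14,2) · p^2 · (1−p)^12
= 91 · 0.0144 · 0.21567 = 0.282615

0.2826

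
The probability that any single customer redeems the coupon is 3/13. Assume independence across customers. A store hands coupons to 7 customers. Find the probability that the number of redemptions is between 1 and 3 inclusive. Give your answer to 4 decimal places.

0.7865

X ~ Binomial(7, 0.230769); P(1 ≤ X ≤ 3) = Σ C(7,k) p^k (1−p)^(7−k) over k:
  k=1: C(7,1)·0.230769^1·0.769231^6 = 0.334669
  k=2: C(7,2)·0.230769^2·0.769231^5 = 0.301202
  k=3: C(7,3)·0.230769^3·0.769231^4 = 0.150601
Total = 0.786473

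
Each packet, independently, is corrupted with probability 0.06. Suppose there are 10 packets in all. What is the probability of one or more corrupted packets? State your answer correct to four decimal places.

0.4614

P(at least one) = 1 − P(none) = 1 − (1 − 0.06)^10
= 1 − 0.538615 = 0.461385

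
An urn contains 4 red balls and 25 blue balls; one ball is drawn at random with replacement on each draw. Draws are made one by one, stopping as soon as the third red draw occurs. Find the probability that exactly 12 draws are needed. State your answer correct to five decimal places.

Y = trial on which the third success occurs; negative binomial, r=3, p=0.137931.
P(Y=12) = C(11,2) · p^3 · (1−p)^9
= 55 · 0.0026241 · 0.26295 = 0.0379513

0.03795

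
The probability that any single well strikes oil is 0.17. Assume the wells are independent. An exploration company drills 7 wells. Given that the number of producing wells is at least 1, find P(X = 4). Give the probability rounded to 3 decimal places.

0.023

X ~ Binomial(7, 0.17). Want P(X=4 | X≥1) = P(X=4) / P(X≥1).
P(X=4) = C(7,4)·0.17^4·0.83^3 = 0.01671
P(X≥1) = 1 − 0.27136 = 0.72864
Ratio = 0.01671 / 0.72864 = 0.02294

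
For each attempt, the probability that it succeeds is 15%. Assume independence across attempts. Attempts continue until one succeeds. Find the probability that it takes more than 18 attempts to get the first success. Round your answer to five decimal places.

0.05365

Y = number of attempts to the first success; geometric, p = 0.15.
P(Y > 18) = P(first 18 all fail) = (1−p)^18 = 0.0536464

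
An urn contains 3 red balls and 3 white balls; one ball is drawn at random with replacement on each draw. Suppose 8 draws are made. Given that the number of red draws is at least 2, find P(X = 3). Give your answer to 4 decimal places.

0.2267

X ~ Binomial(8, 0.50). Want P(X=3 | X≥2) = P(X=3) / P(X≥2).
P(X=3) = C(8,3)·0.50^3·0.50^5 = 0.218750
P(X≥2) = 1 − 0.003906 − 0.031250 = 0.964844
Ratio = 0.218750 / 0.964844 = 0.226721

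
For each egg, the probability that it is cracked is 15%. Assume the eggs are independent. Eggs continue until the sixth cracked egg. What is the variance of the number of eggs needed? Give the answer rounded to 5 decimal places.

Y = total eggs until the sixth success; negative binomial with r=6, p=0.15.
Var(Y) = r(1−p)/p² = 6·0.85 / 0.15² = 226.6666667

226.66667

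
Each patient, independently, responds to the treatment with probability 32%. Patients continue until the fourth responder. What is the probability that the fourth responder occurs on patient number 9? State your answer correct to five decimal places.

Y = trial on which the fourth success occurs; negative binomial, r=4, p=0.32.
P(Y=9) = C(8,3) · p^4 · (1−p)^5
= 56 · 0.010486 · 0.14539 = 0.0853754

0.08538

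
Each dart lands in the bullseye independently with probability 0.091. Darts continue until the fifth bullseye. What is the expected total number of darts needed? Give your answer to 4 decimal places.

Y = total darts until the fifth success; negative binomial with r=5, p=0.091.
E[Y] = r / p = 5 / 0.091 = 54.945055

54.9451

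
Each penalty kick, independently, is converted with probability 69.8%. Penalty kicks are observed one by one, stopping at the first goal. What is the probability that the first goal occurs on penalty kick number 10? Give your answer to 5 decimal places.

0.00001

Geometric (trials to first success), p = 0.698.
P(Y = 10) = (1−p)^9 · p = 2.0896e-05 · 0.698 = 0.0000146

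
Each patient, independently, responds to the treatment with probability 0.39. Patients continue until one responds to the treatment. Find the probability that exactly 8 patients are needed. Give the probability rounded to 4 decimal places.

0.0123

Geometric (trials to first success), p = 0.39.
P(Y = 8) = (1−p)^7 · p = 0.031427 · 0.39 = 0.012257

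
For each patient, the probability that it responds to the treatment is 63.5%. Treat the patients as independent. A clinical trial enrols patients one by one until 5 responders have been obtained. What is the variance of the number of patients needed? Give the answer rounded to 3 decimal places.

4.526

Y = total patients until the fifth success; negative binomial with r=5, p=0.635.
Var(Y) = r(1−p)/p² = 5·0.365 / 0.635² = 4.52601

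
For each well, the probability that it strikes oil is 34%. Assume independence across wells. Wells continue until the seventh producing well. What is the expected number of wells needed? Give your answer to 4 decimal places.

Y = total wells until the seventh success; negative binomial with r=7, p=0.34.
E[Y] = r / p = 7 / 0.34 = 20.588235

20.5882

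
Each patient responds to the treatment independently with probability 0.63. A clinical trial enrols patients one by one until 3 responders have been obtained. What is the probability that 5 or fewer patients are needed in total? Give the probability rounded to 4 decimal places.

Finishing within 5 patients ⇔ at least 3 successes in the first 5. With X ~ Binomial(5, 0.63), P(Y ≤ 5) = 1 − P(X ≤ 2).
  k=0: C(5,0)·0.63^0·0.37^5 = 0.006934
  k=1: C(5,1)·0.63^1·0.37^4 = 0.059036
  k=2: C(5,2)·0.63^2·0.37^3 = 0.201042
1 − 0.267012 = 0.732988

0.7330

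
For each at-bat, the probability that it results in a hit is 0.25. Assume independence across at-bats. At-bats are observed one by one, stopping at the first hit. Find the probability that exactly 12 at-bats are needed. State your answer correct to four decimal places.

Geometric (trials to first success), p = 0.25.
P(Y = 12) = (1−p)^11 · p = 0.042235 · 0.25 = 0.010559

0.0106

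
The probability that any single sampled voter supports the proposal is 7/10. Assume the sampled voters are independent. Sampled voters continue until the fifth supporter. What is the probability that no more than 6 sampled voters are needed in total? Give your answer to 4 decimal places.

0.4202

Finishing within 6 sampled voters ⇔ at least 5 successes in the first 6. With X ~ Binomial(6, 0.70), P(Y ≤ 6) = 1 − P(X ≤ 4).
  k=0: C(6,0)·0.70^0·0.30^6 = 0.000729
  k=1: C(6,1)·0.70^1·0.30^5 = 0.010206
  k=2: C(6,2)·0.70^2·0.30^4 = 0.059535
  k=3: C(6,3)·0.70^3·0.30^3 = 0.185220
  k=4: C(6,4)·0.70^4·0.30^2 = 0.324135
1 − 0.579825 = 0.420175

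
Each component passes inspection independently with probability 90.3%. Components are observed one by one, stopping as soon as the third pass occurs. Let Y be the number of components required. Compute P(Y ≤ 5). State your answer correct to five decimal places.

0.99215

Finishing within 5 components ⇔ at least 3 successes in the first 5. With X ~ Binomial(5, 0.903), P(Y ≤ 5) = 1 − P(X ≤ 2).
  k=0: C(5,0)·0.903^0·0.097^5 = 0.0000086
  k=1: C(5,1)·0.903^1·0.097^4 = 0.0003997
  k=2: C(5,2)·0.903^2·0.097^3 = 0.0074420
1 − 0.0078503 = 0.9921497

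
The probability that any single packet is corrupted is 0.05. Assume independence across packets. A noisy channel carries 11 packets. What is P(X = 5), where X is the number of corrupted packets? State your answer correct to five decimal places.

X ~ Binomial(n=11, p=0.05).
P(X=5) = C(11,5) · p^5 · (1−p)^6
= 462 · 3.125e-07 · 0.73509 = 0.0001061

0.00011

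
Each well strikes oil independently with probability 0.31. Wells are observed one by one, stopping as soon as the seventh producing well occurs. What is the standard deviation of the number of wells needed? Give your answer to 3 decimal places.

Y = total wells until the seventh success; negative binomial with r=7, p=0.31.
SD(Y) = √[r(1−p)/p²] = √(50.26015) = 7.08944

7.089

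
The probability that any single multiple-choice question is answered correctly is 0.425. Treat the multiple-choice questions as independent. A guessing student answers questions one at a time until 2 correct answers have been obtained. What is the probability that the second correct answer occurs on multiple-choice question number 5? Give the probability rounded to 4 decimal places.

Y = trial on which the second success occurs; negative binomial, r=2, p=0.425.
P(Y=5) = C(4,1) · p^2 · (1−p)^3
= 4 · 0.18063 · 0.19011 = 0.137354

0.1374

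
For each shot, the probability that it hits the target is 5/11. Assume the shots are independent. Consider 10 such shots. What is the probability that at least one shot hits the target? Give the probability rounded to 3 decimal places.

0.998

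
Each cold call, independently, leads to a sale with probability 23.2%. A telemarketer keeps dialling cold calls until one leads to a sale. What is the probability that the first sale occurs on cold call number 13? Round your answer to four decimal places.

Geometric (trials to first success), p = 0.232.
P(Y = 13) = (1−p)^12 · p = 0.042105 · 0.232 = 0.009768

0.0098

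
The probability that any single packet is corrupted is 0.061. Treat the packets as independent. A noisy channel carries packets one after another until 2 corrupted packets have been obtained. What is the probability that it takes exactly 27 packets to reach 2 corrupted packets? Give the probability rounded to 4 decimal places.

Y = trial on which the second success occurs; negative binomial, r=2, p=0.061.
P(Y=27) = C(26,1) · p^2 · (1−p)^25
= 26 · 0.003721 · 0.20732 = 0.020057

0.0201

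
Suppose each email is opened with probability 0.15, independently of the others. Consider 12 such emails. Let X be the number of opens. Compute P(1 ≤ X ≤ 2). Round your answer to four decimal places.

X ~ Binomial(12, 0.15); P(1 ≤ X ≤ 2) = Σ C(12,k) p^k (1−p)^(12−k) over k:
  k=1: C(12,1)·0.15^1·0.85^11 = 0.301218
  k=2: C(12,2)·0.15^2·0.85^10 = 0.292358
Total = 0.593576

0.5936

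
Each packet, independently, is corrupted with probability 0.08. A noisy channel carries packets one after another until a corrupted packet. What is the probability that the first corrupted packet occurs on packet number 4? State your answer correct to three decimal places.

Geometric (trials to first success), p = 0.08.
P(Y = 4) = (1−p)^3 · p = 0.77869 · 0.08 = 0.06230

0.062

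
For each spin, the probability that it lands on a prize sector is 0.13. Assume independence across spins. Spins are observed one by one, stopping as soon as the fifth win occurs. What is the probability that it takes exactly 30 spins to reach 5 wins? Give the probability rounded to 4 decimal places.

Y = trial on which the fifth success occurs; negative binomial, r=5, p=0.13.
P(Y=30) = C(29,4) · p^5 · (1−p)^25
= 23751 · 3.7129e-05 · 0.03076 = 0.027126

0.0271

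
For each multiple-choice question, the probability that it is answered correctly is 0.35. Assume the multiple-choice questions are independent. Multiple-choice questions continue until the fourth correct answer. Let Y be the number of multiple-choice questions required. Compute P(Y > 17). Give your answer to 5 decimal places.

0.10279

Needing more than 17 multiple-choice questions ⇔ fewer than 4 successes in the first 17. With X ~ Binomial(17, 0.35), P(Y > 17) = P(X ≤ 3).
  k=0: C(17,0)·0.35^0·0.65^17 = 0.0006600
  k=1: C(17,1)·0.35^1·0.65^16 = 0.0060413
  k=2: C(17,2)·0.35^2·0.65^15 = 0.0260241
  k=3: C(17,3)·0.35^3·0.65^14 = 0.0700648
P(X ≤ 3) = 0.1027902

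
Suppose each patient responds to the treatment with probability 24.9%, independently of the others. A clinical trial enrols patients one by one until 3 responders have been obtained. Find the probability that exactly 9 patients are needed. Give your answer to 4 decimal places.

0.0776

Y = trial on which the third success occurs; negative binomial, r=3, p=0.249.
P(Y=9) = C(8,2) · p^3 · (1−p)^6
= 28 · 0.015438 · 0.17941 = 0.077552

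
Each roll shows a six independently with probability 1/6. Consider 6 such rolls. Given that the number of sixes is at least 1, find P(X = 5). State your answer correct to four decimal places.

X ~ Binomial(6, 0.166667). Want P(X=5 | X≥1) = P(X=5) / P(X≥1).
P(X=5) = C(6,5)·0.166667^5·0.833333^1 = 0.000643
P(X≥1) = 1 − 0.334898 = 0.665102
Ratio = 0.000643 / 0.665102 = 0.000967

0.0010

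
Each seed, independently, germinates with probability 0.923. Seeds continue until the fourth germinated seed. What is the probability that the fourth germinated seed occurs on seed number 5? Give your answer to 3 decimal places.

Y = trial on which the fourth success occurs; negative binomial, r=4, p=0.923.
P(Y=5) = C(4,3) · p^4 · (1−p)^1
= 4 · 0.72578 · 0.077 = 0.22354

0.224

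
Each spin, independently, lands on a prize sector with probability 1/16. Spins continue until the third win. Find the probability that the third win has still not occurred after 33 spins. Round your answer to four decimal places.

Needing more than 33 spins ⇔ fewer than 3 successes in the first 33. With X ~ Binomial(33, 0.0625), P(Y > 33) = P(X ≤ 2).
  k=0: C(33,0)·0.0625^0·0.9375^33 = 0.118864
  k=1: C(33,1)·0.0625^1·0.9375^32 = 0.261502
  k=2: C(33,2)·0.0625^2·0.9375^31 = 0.278935
P(X ≤ 2) = 0.659302

0.6593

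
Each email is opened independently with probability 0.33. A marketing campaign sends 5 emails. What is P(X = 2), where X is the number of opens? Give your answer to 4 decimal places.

0.3275

X ~ Binomial(n=5, p=0.33).
P(X=2) = C(5,2) · p^2 · (1−p)^3
= 10 · 0.1089 · 0.30076 = 0.327531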